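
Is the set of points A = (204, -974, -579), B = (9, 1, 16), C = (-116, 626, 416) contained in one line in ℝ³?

AB = (-195, 975, 595), AC = (-320, 1600, 995).
Comparing components 2 and 3: (975)(995) − (595)(1600) = 18125 ≠ 0, so AB and AC are not parallel and the points are not collinear.

No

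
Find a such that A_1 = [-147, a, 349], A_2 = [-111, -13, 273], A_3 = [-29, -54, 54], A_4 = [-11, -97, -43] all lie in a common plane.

-9

The points are coplanar iff A_1A_2 · (A_1A_3 × A_1A_4) = 0.
Expanding, this is linear in a: (-4012)a + (-36108) = 0.
So a = -9.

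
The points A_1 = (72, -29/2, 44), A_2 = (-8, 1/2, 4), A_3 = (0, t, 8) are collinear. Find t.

Collinearity requires A_1A_2 × A_1A_3 = 0; each component is linear in t.
The x-component gives (40)t + (40) = 0, so t = -1.
The remaining components then also vanish.

-1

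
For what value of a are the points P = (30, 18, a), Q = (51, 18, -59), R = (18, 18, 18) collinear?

Collinearity requires PQ × PR = 0; each component is linear in a.
The y-component gives (33)a + (330) = 0, so a = -10.
The remaining components then also vanish.

-10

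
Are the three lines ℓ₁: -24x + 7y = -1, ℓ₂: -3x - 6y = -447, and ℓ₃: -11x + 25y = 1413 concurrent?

No

Intersecting ℓ₁ and ℓ₂: solving the 2×2 system gives (x, y) = (19, 65).
Substitute into ℓ₃: (-11)(19) + (25)(65) = 1416.
But ℓ₃ requires 1413 ≠ 1416, so the three lines have no common point.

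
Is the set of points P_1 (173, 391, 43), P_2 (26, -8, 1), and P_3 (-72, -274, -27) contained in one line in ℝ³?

P_1P_2 = (-147, -399, -42), P_1P_3 = (-245, -665, -70).
Each component of P_1P_3 is 5/3 times the corresponding component of P_1P_2, so P_1P_3 = 5/3·P_1P_2 and the points are collinear.

Yes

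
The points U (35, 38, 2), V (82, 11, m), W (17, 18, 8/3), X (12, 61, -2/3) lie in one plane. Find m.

6

Coplanarity ⇔ det[UV; UW; UX] = 0.
Expanding, this is linear in m: (-874)m + (5244) = 0.
So m = 6.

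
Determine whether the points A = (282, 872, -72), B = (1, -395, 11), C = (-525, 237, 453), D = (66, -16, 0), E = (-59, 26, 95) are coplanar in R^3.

No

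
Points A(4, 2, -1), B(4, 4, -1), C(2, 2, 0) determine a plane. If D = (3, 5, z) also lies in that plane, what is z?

A normal to the plane is n = AB × AC = (2, 0, 4).
D lies in the plane iff n · AD = 0.
This gives (4)z + (2) = 0, so z = -1/2.

-1/2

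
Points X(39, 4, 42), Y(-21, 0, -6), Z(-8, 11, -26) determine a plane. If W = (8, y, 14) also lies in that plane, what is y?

3

The plane through X, Y, Z has equation 608x − 1824y − 608z = -9120.
Substituting W: (-1824)y + (-3648) = -9120, so y = 3.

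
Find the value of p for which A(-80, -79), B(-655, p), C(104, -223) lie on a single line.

371

Collinearity: (B − A) must be parallel to (C − A) = (184, -144).
Cross-multiplying the components: (p − (-79))·(184) = (-575)·(-144).
Solving gives p = 371.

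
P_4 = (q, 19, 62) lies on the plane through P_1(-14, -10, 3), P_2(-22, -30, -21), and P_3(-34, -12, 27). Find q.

-20

A normal to the plane is n = P_1P_2 × P_1P_3 = (-528, 672, -384).
P_4 lies in the plane iff n · P_1P_4 = 0.
This gives (-528)q + (-10560) = 0, so q = -20.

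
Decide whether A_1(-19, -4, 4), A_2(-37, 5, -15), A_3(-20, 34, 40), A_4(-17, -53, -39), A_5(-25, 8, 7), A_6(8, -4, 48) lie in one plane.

No

The plane through A_1, A_2, A_3 has normal n = A_1A_2 × A_1A_3 = (1046, 667, -675) and equation n·P = -25242.
Checking the remaining points: n·A_4 = -26808, n·A_5 = -25539, n·A_6 = -26700.
Since n·A_4 = -26808 ≠ -25242, A_4 is off the plane and the points are not all coplanar.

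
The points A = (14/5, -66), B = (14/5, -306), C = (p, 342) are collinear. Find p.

The three points are collinear iff det[AB; AC] = 0.
This determinant is linear in p: (240)p + (-672) = 0, so p = 14/5.

14/5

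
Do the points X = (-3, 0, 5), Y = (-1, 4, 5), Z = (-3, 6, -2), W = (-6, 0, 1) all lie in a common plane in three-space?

No

A normal to the plane through X, Y, Z is n = XY × XZ = (-28, 14, 12).
The plane has equation n·P = 144. For W: n·W = 180.
180 ≠ 144, so W is off the plane.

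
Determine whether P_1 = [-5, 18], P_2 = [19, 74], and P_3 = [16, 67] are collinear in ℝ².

P_1P_2 = (24, 56), P_1P_3 = (21, 49).
Checking proportionality: P_1P_3 = 7/8·P_1P_2, so the vectors are parallel and the points are collinear.

Yes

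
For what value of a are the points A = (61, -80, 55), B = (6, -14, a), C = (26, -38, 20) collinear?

0

Direction AC = (-35, 42, -35). From the x-coordinate of B, the parameter along the line is τ = (6 − 61)/(-35) = 11/7.
Then a = 55 + 11/7·(-35) = 0.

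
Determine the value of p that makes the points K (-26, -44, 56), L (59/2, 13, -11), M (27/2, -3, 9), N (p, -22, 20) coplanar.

Normal to plane KLM: n = (68, -38, 24); plane equation n·P = 1248.
Requiring n·N = 1248: (68)p + (1316) = 1248.
So p = -1.

-1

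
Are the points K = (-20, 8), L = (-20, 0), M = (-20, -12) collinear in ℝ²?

Yes

KL = (0, -8), KM = (0, -20).
det[KL; KM] = (0)(-20) − (-8)(0) = 0.
The determinant is zero, so the points are collinear.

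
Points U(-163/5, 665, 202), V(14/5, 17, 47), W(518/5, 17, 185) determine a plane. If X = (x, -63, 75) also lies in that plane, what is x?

208/5

Coplanarity requires UV · (UW × UX) = 0.
UV = (177/5, -648, -155), UW = (681/5, -648, -17); the triple product is linear in x with coefficient -89424 and constant term 18600192/5.
Setting it to zero: x = 208/5.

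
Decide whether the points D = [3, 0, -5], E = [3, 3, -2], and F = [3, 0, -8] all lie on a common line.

DE = (0, 3, 3), DF = (0, 0, -3).
DE × DF = (-9, 0, 0).
The cross product is nonzero, so the points do not lie on one line.

No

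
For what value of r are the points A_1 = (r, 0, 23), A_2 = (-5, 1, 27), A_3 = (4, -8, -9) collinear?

-4

Direction A_2A_3 = (9, -9, -36). From the y-coordinate of A_1, the parameter along the line is τ = (0 − 1)/(-9) = 1/9.
Then r = (-5) + 1/9·(9) = -4.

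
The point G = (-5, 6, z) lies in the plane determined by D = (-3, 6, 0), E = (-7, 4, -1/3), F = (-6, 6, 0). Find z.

The plane through D, E, F has equation 1y − 6z = 6.
Substituting G: (-6)z + (6) = 6, so z = 0.

0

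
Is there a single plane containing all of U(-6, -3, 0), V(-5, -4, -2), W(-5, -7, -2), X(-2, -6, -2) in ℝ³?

No

The four points are coplanar iff the 3×3 determinant with rows UV, UW, UX is zero.
Rows: (1, -1, -2), (1, -4, -2), (4, -3, -2).
Expanding along the first row: (1)(2) − (-1)(6) + (-2)(13) = -18.
Nonzero ⇒ not coplanar.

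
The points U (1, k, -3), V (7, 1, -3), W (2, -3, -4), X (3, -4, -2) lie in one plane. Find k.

-5

Coplanarity ⇔ det[UV; UW; UX] = 0.
Expanding, this is linear in k: (-9)k + (-45) = 0.
So k = -5.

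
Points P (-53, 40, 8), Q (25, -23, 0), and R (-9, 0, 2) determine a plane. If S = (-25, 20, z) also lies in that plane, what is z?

6

The plane through P, Q, R has equation 58x + 116y − 348z = -1218.
Substituting S: (-348)z + (870) = -1218, so z = 6.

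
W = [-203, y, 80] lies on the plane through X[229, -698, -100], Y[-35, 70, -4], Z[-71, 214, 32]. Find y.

598

A normal to the plane is n = XY × XZ = (13824, 6048, -10368).
W lies in the plane iff n · XW = 0.
This gives (6048)y + (-3616704) = 0, so y = 598.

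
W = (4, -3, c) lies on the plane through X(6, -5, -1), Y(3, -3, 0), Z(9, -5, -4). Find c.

-1

A normal to the plane is n = XY × XZ = (-6, -6, -6).
W lies in the plane iff n · XW = 0.
This gives (-6)c + (-6) = 0, so c = -1.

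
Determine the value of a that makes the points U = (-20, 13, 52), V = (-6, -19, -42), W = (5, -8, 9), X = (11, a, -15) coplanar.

-17

Normal to plane UVW: n = (-598, -1748, 506); plane equation n·P = 15548.
Requiring n·X = 15548: (-1748)a + (-14168) = 15548.
So a = -17.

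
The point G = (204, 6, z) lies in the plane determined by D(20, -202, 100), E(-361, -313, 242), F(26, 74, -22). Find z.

Coplanarity requires DE · (DF × DG) = 0.
DE = (-381, -111, 142), DF = (6, 276, -122); the triple product is linear in z with coefficient -104490 and constant term -3761640.
Setting it to zero: z = -36.

-36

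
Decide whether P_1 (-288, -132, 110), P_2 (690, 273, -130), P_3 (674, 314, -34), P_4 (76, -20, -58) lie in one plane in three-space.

No

The four points are coplanar iff the 3×3 determinant with rows P_1P_2, P_1P_3, P_1P_4 is zero.
Rows: (978, 405, -240), (962, 446, -144), (364, 112, -168).
Expanding along the first row: (978)(-58800) − (405)(-109200) + (-240)(-54600) = -176400.
Nonzero ⇒ not coplanar.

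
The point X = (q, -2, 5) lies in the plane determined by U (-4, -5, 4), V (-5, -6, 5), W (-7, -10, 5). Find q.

-3

A normal to the plane is n = UV × UW = (4, -2, 2).
X lies in the plane iff n · UX = 0.
This gives (4)q + (12) = 0, so q = -3.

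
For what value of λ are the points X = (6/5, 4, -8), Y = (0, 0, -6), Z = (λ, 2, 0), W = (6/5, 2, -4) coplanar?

Coplanarity ⇔ det[XY; XZ; XW] = 0.
Expanding, this is linear in λ: (12)λ + (-24) = 0.
So λ = 2.

2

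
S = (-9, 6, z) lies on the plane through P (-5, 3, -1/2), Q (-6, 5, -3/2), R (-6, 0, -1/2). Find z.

A normal to the plane is n = PQ × PR = (-3, 1, 5).
S lies in the plane iff n · PS = 0.
This gives (5)z + (35/2) = 0, so z = -7/2.

-7/2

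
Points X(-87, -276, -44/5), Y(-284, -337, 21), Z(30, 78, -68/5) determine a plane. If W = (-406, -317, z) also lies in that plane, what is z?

The plane through X, Y, Z has equation −(51282/5)x + 2541y − 62601z = 3709398/5.
Substituting W: (-62601)z + (16793007/5) = 3709398/5, so z = 209/5.

209/5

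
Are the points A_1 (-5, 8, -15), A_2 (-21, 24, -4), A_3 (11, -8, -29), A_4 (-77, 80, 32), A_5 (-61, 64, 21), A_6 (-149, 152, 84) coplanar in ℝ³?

Yes

The plane through A_1, A_2, A_3 has normal n = A_1A_2 × A_1A_3 = (-48, -48, 0) and equation n·P = -144.
Checking the remaining points: n·A_4 = -144, n·A_5 = -144, n·A_6 = -144.
All equal -144, so all 6 points lie in one plane.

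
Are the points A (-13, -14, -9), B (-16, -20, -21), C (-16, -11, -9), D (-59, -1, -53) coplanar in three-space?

Yes

The four points are coplanar iff the 3×3 determinant with rows AB, AC, AD is zero.
Rows: (-3, -6, -12), (-3, 3, 0), (-46, 13, -44).
Expanding along the first row: (-3)(-132) − (-6)(132) + (-12)(99) = 0.
Zero determinant ⇒ coplanar.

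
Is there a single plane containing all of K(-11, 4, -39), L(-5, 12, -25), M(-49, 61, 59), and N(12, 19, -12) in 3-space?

No

With K as base: KL = (6, 8, 14), KM = (-38, 57, 98), KN = (23, 15, 27).
KM × KN = (69, 3280, -1881).
KL · (KM × KN) = 320.
Since 320 ≠ 0, the four points are not coplanar.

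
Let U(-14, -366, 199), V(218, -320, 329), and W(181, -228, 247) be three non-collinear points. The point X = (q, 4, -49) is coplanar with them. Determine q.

-43

The plane through U, V, W has equation −15732x + 14214y + 23046z = -395922.
Substituting X: (-15732)q + (-1072398) = -395922, so q = -43.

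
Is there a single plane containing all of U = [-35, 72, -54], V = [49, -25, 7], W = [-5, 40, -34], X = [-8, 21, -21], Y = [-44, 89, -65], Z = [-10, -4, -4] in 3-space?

Yes

The plane through U, V, W has normal n = UV × UW = (12, 150, 222) and equation n·P = -1608.
Checking the remaining points: n·X = -1608, n·Y = -1608, n·Z = -1608.
All equal -1608, so all 6 points lie in one plane.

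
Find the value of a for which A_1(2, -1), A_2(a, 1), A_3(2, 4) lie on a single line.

2

The three points are collinear iff det[A_1A_2; A_1A_3] = 0.
This determinant is linear in a: (5)a + (-10) = 0, so a = 2.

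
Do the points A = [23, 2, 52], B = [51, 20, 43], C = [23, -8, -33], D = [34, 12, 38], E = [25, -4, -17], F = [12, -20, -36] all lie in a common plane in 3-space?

The plane through A, B, C has normal n = AB × AC = (-1620, 2380, -280) and equation n·P = -47060.
Checking the remaining points: n·D = -37160, n·E = -45260, n·F = -56960.
Since n·D = -37160 ≠ -47060, D is off the plane and the points are not all coplanar.

No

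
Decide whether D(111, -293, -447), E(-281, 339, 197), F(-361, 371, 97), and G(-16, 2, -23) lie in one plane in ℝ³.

Yes

A normal to the plane through D, E, F is n = DE × DF = (-83808, -90720, 38016).
The plane has equation n·P = 285120. For G: n·G = 285120.
Equal, so G lies in the plane and all four are coplanar.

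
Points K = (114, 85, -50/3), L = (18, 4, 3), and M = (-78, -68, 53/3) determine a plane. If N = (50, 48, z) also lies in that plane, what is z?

-13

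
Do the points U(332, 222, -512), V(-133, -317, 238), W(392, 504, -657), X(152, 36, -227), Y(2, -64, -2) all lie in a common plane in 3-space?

No

The plane through U, V, W has normal n = UV × UW = (-133345, -22425, -98790) and equation n·P = 1331590.
Checking the remaining points: n·X = 1349590, n·Y = 1366090.
Since n·X = 1349590 ≠ 1331590, X is off the plane and the points are not all coplanar.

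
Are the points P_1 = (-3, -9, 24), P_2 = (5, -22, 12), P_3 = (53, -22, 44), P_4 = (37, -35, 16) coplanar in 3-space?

Yes

With P_1 as base: P_1P_2 = (8, -13, -12), P_1P_3 = (56, -13, 20), P_1P_4 = (40, -26, -8).
P_1P_3 × P_1P_4 = (624, 1248, -936).
P_1P_2 · (P_1P_3 × P_1P_4) = 0.
The scalar triple product vanishes, so the four points are coplanar.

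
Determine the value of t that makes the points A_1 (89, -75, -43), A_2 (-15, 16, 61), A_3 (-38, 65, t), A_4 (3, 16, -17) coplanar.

-26

Coplanarity ⇔ det[A_1A_2; A_1A_3; A_1A_4] = 0.
Expanding, this is linear in t: (1638)t + (42588) = 0.
So t = -26.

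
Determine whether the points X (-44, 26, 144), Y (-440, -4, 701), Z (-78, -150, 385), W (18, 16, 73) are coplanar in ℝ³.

A normal to the plane through X, Y, Z is n = XY × XZ = (90802, 76498, 68676).
The plane has equation n·P = 7883004. For W: n·W = 7871752.
7871752 ≠ 7883004, so W is off the plane.

No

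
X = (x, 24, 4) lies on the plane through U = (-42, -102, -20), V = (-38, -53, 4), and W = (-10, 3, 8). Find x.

A normal to the plane is n = UV × UW = (-1148, 656, -1148).
X lies in the plane iff n · UX = 0.
This gives (-1148)x + (6888) = 0, so x = 6.

6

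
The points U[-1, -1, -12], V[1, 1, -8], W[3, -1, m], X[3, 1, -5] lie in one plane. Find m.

Normal to plane UVX: n = (6, 2, -4); plane equation n·P = 40.
Requiring n·W = 40: (-4)m + (16) = 40.
So m = -6.

-6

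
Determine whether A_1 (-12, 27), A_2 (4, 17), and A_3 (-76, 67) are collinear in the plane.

Yes

A_1A_2 = (16, -10), A_1A_3 = (-64, 40).
Checking proportionality: A_1A_3 = -4·A_1A_2, so the vectors are parallel and the points are collinear.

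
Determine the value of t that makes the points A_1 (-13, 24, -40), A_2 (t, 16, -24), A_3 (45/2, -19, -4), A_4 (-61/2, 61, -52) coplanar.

Normal to plane A_1A_3A_4: n = (-816, -204, 561); plane equation n·P = -16728.
Requiring n·A_2 = -16728: (-816)t + (-16728) = -16728.
So t = 0.

0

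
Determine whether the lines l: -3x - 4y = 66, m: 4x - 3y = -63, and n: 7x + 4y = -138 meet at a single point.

Yes

Intersecting l and m: solving the 2×2 system gives (x, y) = (-18, -3).
Substitute into n: (7)(-18) + (4)(-3) = -138.
This equals -138, so (-18, -3) lies on all three lines and they are concurrent.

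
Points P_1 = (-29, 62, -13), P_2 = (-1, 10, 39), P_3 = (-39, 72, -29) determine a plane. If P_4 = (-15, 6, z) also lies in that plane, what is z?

22

The plane through P_1, P_2, P_3 has equation 312x − 72y − 240z = -10392.
Substituting P_4: (-240)z + (-5112) = -10392, so z = 22.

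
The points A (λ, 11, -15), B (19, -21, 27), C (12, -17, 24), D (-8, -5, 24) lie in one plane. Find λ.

The points are coplanar iff AB · (AC × AD) = 0.
Expanding, this is linear in λ: (-36)λ + (-1404) = 0.
So λ = -39.

-39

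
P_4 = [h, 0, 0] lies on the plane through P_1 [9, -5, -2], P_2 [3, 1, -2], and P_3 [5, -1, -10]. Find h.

Coplanarity requires P_1P_2 · (P_1P_3 × P_1P_4) = 0.
P_1P_2 = (-6, 6, 0), P_1P_3 = (-4, 4, -8); the triple product is linear in h with coefficient -48 and constant term 192.
Setting it to zero: h = 4.

4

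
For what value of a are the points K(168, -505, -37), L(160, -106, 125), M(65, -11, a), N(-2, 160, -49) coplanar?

-4

The points are coplanar iff KL · (KM × KN) = 0.
Expanding, this is linear in a: (-62510)a + (-250040) = 0.
So a = -4.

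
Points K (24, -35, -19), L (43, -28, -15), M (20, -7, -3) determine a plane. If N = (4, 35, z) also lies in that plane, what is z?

21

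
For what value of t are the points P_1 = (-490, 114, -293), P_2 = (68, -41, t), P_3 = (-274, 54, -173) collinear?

17

Direction P_1P_3 = (216, -60, 120). From the x-coordinate of P_2, the parameter along the line is τ = (68 − (-490))/216 = 31/12.
Then t = (-293) + 31/12·(120) = 17.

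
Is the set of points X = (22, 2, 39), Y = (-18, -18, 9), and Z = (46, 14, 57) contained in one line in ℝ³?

XY = (-40, -20, -30), XZ = (24, 12, 18).
Each component of XZ is -3/5 times the corresponding component of XY, so XZ = -3/5·XY and the points are collinear.

Yes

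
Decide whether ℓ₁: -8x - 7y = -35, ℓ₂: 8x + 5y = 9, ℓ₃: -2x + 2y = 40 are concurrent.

Lines aᵢx + bᵢy = cᵢ with pairwise distinct directions are concurrent exactly when det[aᵢ bᵢ cᵢ] = 0.
Here the determinant is 0.
It vanishes, so the lines are concurrent at (-7, 13).

Yes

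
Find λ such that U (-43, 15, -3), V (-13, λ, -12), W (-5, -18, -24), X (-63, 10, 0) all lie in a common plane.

Normal to plane UWX: n = (-204, 306, -850); plane equation n·P = 15912.
Requiring n·V = 15912: (306)λ + (12852) = 15912.
So λ = 10.

10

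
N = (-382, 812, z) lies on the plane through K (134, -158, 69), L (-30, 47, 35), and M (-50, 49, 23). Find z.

73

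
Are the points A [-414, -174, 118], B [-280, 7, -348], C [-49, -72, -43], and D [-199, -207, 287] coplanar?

Yes

A normal to the plane through A, B, C is n = AB × AC = (18391, -148516, -52397).
The plane has equation n·P = 12045064. For D: n·D = 12045064.
Equal, so D lies in the plane and all four are coplanar.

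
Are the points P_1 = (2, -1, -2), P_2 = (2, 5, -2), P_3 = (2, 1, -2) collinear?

P_1P_2 = (0, 6, 0), P_1P_3 = (0, 2, 0).
P_1P_2 × P_1P_3 = (0, 0, 0).
The cross product vanishes, so the three points are collinear.

Yes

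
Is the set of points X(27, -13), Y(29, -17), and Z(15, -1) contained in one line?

XY = (2, -4), XZ = (-12, 12).
Twice the signed area of △XYZ is (2)(12) − (-4)(-12) = -24.
The area is nonzero, so the three points are not collinear.

No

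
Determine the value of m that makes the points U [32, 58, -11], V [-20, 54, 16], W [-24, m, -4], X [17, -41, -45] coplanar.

2

The points are coplanar iff UV · (UW × UX) = 0.
Expanding, this is linear in m: (2173)m + (-4346) = 0.
So m = 2.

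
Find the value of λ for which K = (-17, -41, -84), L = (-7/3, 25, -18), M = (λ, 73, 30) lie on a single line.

25/3

Collinearity requires KL × KM = 0; each component is linear in λ.
The y-component gives (66)λ + (-550) = 0, so λ = 25/3.
The remaining components then also vanish.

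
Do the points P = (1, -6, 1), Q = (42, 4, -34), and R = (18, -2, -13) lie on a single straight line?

PQ = (41, 10, -35), PR = (17, 4, -14).
PQ × PR = (0, -21, -6).
The cross product is nonzero, so the points do not lie on one line.

No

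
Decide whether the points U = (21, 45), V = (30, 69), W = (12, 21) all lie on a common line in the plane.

UV = (9, 24), UW = (-9, -24).
det[UV; UW] = (9)(-24) − (24)(-9) = 0.
The determinant is zero, so the points are collinear.

Yes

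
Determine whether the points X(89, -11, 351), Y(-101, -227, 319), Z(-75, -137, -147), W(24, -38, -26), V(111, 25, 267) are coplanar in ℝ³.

No

The plane through X, Y, Z has normal n = XY × XZ = (103536, -89372, -11484) and equation n·P = 6166912.
Checking the remaining points: n·W = 6179584, n·V = 6191968.
Since n·W = 6179584 ≠ 6166912, W is off the plane and the points are not all coplanar.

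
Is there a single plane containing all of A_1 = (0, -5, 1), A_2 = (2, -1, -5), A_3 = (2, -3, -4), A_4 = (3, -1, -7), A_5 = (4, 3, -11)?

The plane through A_1, A_2, A_3 has normal n = A_1A_2 × A_1A_3 = (-8, -2, -4) and equation n·P = 6.
Checking the remaining points: n·A_4 = 6, n·A_5 = 6.
All equal 6, so all 5 points lie in one plane.

Yes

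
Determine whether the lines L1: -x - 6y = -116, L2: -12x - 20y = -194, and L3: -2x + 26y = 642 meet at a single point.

Intersecting L1 and L2: solving the 2×2 system gives (x, y) = (-289/13, 599/26).
Substitute into L3: (-2)(-289/13) + (26)(599/26) = 8365/13.
But L3 requires 642 ≠ 8365/13, so the three lines have no common point.

No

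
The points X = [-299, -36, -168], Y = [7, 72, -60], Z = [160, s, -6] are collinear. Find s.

126

Direction XY = (306, 108, 108). From the x-coordinate of Z, the parameter along the line is τ = (160 − (-299))/306 = 3/2.
Then s = (-36) + 3/2·(108) = 126.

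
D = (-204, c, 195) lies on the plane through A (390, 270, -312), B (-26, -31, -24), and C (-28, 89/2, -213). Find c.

-397/2

The plane through A, B, C has equation 35145x − 79200y − 32010z = 2309670.
Substituting D: (-79200)c + (-13411530) = 2309670, so c = -397/2.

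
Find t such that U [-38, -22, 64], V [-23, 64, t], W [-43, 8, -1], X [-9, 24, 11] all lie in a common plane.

-85

Normal to plane UWX: n = (1400, -2150, -1100); plane equation n·P = -76300.
Requiring n·V = -76300: (-1100)t + (-169800) = -76300.
So t = -85.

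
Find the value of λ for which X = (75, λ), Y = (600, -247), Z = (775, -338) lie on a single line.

Collinearity: (X − Y) must be parallel to (Z − Y) = (175, -91).
Cross-multiplying the components: (λ − (-247))·(175) = (-525)·(-91).
Solving gives λ = 26.

26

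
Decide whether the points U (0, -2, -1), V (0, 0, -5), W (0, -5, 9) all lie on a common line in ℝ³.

No

UV = (0, 2, -4), UW = (0, -3, 10).
UV × UW = (8, 0, 0).
The cross product is nonzero, so the points do not lie on one line.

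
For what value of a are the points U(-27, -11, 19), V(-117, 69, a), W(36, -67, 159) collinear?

-181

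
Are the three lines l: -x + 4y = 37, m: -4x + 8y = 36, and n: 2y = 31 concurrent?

Intersecting l and m: solving the 2×2 system gives (x, y) = (19, 14).
Substitute into n: (0)(19) + (2)(14) = 28.
But n requires 31 ≠ 28, so the three lines have no common point.

No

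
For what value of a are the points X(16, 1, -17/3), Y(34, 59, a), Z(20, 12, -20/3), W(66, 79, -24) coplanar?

Coplanarity ⇔ det[XY; XZ; XW] = 0.
Expanding, this is linear in a: (-238)a + (-6664/3) = 0.
So a = -28/3.

-28/3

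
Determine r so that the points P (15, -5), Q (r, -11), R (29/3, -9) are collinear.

Collinearity: (Q − P) must be parallel to (R − P) = (-16/3, -4).
Cross-multiplying the components: (r − 15)·(-4) = (-6)·(-16/3).
Solving gives r = 7.

7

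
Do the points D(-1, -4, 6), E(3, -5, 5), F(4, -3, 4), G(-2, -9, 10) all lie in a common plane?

No

The four points are coplanar iff the 3×3 determinant with rows DE, DF, DG is zero.
Rows: (4, -1, -1), (5, 1, -2), (-1, -5, 4).
Expanding along the first row: (4)(-6) − (-1)(18) + (-1)(-24) = 18.
Nonzero ⇒ not coplanar.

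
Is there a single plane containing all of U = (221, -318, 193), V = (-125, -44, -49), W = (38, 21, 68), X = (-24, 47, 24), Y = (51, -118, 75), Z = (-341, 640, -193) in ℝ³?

The plane through U, V, W has normal n = UV × UW = (47788, 1036, -67152) and equation n·P = -2728636.
Checking the remaining points: n·X = -2709868, n·Y = -2721460, n·Z = -2672332.
Since n·X = -2709868 ≠ -2728636, X is off the plane and the points are not all coplanar.

No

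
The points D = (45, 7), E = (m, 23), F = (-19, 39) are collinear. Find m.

Collinearity: (E − D) must be parallel to (F − D) = (-64, 32).
Cross-multiplying the components: (m − 45)·(32) = (16)·(-64).
Solving gives m = 13.

13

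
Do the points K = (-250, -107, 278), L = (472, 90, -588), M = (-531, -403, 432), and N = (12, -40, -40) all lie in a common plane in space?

The four points are coplanar iff the 3×3 determinant with rows KL, KM, KN is zero.
Rows: (722, 197, -866), (-281, -296, 154), (262, 67, -318).
Expanding along the first row: (722)(83810) − (197)(49010) + (-866)(58725) = 0.
Zero determinant ⇒ coplanar.

Yes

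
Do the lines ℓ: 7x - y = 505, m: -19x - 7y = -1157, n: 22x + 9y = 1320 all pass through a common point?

Lines aᵢx + bᵢy = cᵢ with pairwise distinct directions are concurrent exactly when det[aᵢ bᵢ cᵢ] = 0.
Here the determinant is 0.
It vanishes, so the lines are concurrent at (69, -22).

Yes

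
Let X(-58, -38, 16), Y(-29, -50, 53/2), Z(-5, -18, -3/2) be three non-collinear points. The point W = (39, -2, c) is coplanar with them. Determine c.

Coplanarity requires XY · (XZ × XW) = 0.
XY = (29, -12, 21/2), XZ = (53, 20, -35/2); the triple product is linear in c with coefficient 1216 and constant term 18848.
Setting it to zero: c = -31/2.

-31/2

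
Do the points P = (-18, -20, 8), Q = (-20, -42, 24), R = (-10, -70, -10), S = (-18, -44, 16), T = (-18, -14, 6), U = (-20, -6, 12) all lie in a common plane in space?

Yes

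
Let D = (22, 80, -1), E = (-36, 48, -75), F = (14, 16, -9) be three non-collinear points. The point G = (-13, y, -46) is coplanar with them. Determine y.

70

Coplanarity requires DE · (DF × DG) = 0.
DE = (-58, -32, -74), DF = (-8, -64, -8); the triple product is linear in y with coefficient 128 and constant term -8960.
Setting it to zero: y = 70.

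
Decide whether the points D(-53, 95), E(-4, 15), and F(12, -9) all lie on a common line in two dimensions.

No

DE = (49, -80), DF = (65, -104).
If collinear, DF would be a scalar multiple of DE. But (49)·(-104) ≠ (-80)·(65) (difference 104), so they are not parallel; the points are not collinear.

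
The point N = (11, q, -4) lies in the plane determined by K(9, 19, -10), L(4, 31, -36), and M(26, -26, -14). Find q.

14

The plane through K, L, M has equation −1218x − 462y + 21z = -19950.
Substituting N: (-462)q + (-13482) = -19950, so q = 14.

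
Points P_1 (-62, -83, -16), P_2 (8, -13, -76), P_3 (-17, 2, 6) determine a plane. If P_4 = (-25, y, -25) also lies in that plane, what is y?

The plane through P_1, P_2, P_3 has equation 6640x − 4240y + 2800z = -104560.
Substituting P_4: (-4240)y + (-236000) = -104560, so y = -31.

-31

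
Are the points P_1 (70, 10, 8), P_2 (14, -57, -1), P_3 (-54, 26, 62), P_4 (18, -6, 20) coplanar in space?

No

With P_1 as base: P_1P_2 = (-56, -67, -9), P_1P_3 = (-124, 16, 54), P_1P_4 = (-52, -16, 12).
P_1P_3 × P_1P_4 = (1056, -1320, 2816).
P_1P_2 · (P_1P_3 × P_1P_4) = 3960.
Since 3960 ≠ 0, the four points are not coplanar.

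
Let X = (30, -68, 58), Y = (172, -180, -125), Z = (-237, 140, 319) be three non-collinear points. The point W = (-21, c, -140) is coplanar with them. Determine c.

-36

Coplanarity requires XY · (XZ × XW) = 0.
XY = (142, -112, -183), XZ = (-267, 208, 261); the triple product is linear in c with coefficient 11799 and constant term 424764.
Setting it to zero: c = -36.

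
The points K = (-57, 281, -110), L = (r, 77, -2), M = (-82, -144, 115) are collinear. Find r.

Direction KM = (-25, -425, 225). From the y-coordinate of L, the parameter along the line is τ = (77 − 281)/(-425) = 12/25.
Then r = (-57) + 12/25·(-25) = -69.

-69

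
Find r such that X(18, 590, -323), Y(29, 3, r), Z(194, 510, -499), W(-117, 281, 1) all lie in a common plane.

Coplanarity ⇔ det[XY; XZ; XW] = 0.
Expanding, this is linear in r: (-65184)r + (-2411808) = 0.
So r = -37.

-37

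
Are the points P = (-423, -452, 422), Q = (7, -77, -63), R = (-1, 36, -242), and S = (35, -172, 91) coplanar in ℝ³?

No

With P as base: PQ = (430, 375, -485), PR = (422, 488, -664), PS = (458, 280, -331).
PR × PS = (24392, -164430, -105344).
PQ · (PR × PS) = -80850.
Since -80850 ≠ 0, the four points are not coplanar.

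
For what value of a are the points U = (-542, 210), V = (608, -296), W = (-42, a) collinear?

The three points are collinear iff det[UV; UW] = 0.
This determinant is linear in a: (1150)a + (11500) = 0, so a = -10.

-10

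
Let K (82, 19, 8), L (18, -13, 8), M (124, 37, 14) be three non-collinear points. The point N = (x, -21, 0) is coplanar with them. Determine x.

The plane through K, L, M has equation −192x + 384y + 192z = -6912.
Substituting N: (-192)x + (-8064) = -6912, so x = -6.

-6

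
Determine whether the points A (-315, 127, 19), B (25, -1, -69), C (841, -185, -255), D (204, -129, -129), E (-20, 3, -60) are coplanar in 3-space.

No

The plane through A, B, C has normal n = AB × AC = (7616, -8568, 41888) and equation n·P = -2691304.
Checking the remaining points: n·D = -2744616, n·E = -2691304.
Since n·D = -2744616 ≠ -2691304, D is off the plane and the points are not all coplanar.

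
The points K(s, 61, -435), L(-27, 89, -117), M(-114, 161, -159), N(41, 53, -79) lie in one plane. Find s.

The points are coplanar iff KL · (KM × KN) = 0.
Expanding, this is linear in s: (-1224)s + (-581400) = 0.
So s = -475.

-475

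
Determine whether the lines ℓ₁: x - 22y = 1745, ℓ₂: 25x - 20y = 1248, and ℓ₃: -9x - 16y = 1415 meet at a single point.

No

Lines aᵢx + bᵢy = cᵢ with pairwise distinct directions are concurrent exactly when det[aᵢ bᵢ cᵢ] = 0.
Here the determinant is 4922.
Nonzero, so no common point exists.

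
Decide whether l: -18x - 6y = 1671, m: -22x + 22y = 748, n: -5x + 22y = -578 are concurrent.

Intersecting l and m: solving the 2×2 system gives (x, y) = (-625/8, -353/8).
Substitute into n: (-5)(-625/8) + (22)(-353/8) = -4641/8.
But n requires -578 ≠ -4641/8, so the three lines have no common point.

No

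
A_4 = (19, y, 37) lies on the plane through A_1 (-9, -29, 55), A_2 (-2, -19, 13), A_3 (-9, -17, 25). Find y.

-49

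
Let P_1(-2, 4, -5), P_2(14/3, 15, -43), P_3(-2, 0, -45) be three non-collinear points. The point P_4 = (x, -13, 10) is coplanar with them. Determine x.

-31/3

The plane through P_1, P_2, P_3 has equation −592x + (800/3)y − (80/3)z = 2384.
Substituting P_4: (-592)x + (-11200/3) = 2384, so x = -31/3.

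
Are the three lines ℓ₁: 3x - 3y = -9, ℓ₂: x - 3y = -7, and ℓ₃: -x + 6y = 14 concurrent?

Intersecting ℓ₁ and ℓ₂: solving the 2×2 system gives (x, y) = (-1, 2).
Substitute into ℓ₃: (-1)(-1) + (6)(2) = 13.
But ℓ₃ requires 14 ≠ 13, so the three lines have no common point.

No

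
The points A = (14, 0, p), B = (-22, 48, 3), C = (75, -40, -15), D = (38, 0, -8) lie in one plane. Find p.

The points are coplanar iff AB · (AC × AD) = 0.
Expanding, this is linear in p: (-624)p + (-2496) = 0.
So p = -4.

-4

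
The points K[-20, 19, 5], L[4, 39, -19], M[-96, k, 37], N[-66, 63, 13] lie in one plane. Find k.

Normal to plane KLN: n = (1216, 912, 1976); plane equation n·P = 2888.
Requiring n·M = 2888: (912)k + (-43624) = 2888.
So k = 51.

51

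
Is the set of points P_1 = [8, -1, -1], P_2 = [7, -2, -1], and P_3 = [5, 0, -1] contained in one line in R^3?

No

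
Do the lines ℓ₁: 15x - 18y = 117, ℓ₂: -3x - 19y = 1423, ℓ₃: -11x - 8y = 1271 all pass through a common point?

Yes

Intersecting ℓ₁ and ℓ₂: solving the 2×2 system gives (x, y) = (-69, -64).
Substitute into ℓ₃: (-11)(-69) + (-8)(-64) = 1271.
This equals 1271, so (-69, -64) lies on all three lines and they are concurrent.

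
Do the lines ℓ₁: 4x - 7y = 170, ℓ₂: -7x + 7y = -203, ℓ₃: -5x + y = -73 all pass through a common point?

Yes

Intersecting ℓ₁ and ℓ₂: solving the 2×2 system gives (x, y) = (11, -18).
Substitute into ℓ₃: (-5)(11) + (1)(-18) = -73.
This equals -73, so (11, -18) lies on all three lines and they are concurrent.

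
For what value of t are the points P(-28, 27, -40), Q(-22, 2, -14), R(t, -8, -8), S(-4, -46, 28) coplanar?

-16

The points are coplanar iff PQ · (PR × PS) = 0.
Expanding, this is linear in t: (-198)t + (-3168) = 0.
So t = -16.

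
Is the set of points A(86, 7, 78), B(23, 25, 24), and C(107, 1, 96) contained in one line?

AB = (-63, 18, -54), AC = (21, -6, 18).
Each component of AC is -1/3 times the corresponding component of AB, so AC = -1/3·AB and the points are collinear.

Yes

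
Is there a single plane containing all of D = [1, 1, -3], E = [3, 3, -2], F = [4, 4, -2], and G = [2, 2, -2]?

A normal to the plane through D, E, F is n = DE × DF = (-1, 1, 0).
The plane has equation n·P = 0. For G: n·G = 0.
Equal, so G lies in the plane and all four are coplanar.

Yes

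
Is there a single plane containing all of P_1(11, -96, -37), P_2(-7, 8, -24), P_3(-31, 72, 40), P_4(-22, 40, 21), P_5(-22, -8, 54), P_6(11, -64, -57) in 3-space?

The plane through P_1, P_2, P_3 has normal n = P_1P_2 × P_1P_3 = (5824, 840, 1344) and equation n·P = -66304.
Checking the remaining points: n·P_4 = -66304, n·P_5 = -62272, n·P_6 = -66304.
Since n·P_5 = -62272 ≠ -66304, P_5 is off the plane and the points are not all coplanar.

No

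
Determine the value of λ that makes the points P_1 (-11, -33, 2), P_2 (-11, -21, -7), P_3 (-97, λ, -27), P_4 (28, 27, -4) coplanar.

-109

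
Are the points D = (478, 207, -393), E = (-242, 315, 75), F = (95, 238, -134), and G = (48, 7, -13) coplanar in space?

Yes

The four points are coplanar iff the 3×3 determinant with rows DE, DF, DG is zero.
Rows: (-720, 108, 468), (-383, 31, 259), (-430, -200, 380).
Expanding along the first row: (-720)(63580) − (108)(-34170) + (468)(89930) = 0.
Zero determinant ⇒ coplanar.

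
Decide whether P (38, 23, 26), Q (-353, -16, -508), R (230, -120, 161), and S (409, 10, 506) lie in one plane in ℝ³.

No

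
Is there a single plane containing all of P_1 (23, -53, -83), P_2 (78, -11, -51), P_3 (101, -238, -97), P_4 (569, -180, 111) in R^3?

With P_1 as base: P_1P_2 = (55, 42, 32), P_1P_3 = (78, -185, -14), P_1P_4 = (546, -127, 194).
P_1P_3 × P_1P_4 = (-37668, -22776, 91104).
P_1P_2 · (P_1P_3 × P_1P_4) = -113004.
Since -113004 ≠ 0, the four points are not coplanar.

No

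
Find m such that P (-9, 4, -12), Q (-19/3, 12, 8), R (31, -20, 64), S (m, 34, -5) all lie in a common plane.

-23

Normal to plane PQR: n = (1088, 1792/3, -384); plane equation n·X = -8384/3.
Requiring n·S = -8384/3: (1088)m + (66688/3) = -8384/3.
So m = -23.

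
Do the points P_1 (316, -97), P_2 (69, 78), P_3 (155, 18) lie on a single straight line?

P_1P_2 = (-247, 175), P_1P_3 = (-161, 115).
det[P_1P_2; P_1P_3] = (-247)(115) − (175)(-161) = -230.
The determinant is nonzero, so they are not collinear.

No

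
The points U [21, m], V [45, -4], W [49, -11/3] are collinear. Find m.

The three points are collinear iff det[UV; UW] = 0.
This determinant is linear in m: (4)m + (24) = 0, so m = -6.

-6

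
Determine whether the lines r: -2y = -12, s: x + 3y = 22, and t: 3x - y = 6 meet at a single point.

Intersecting r and s: solving the 2×2 system gives (x, y) = (4, 6).
Substitute into t: (3)(4) + (-1)(6) = 6.
This equals 6, so (4, 6) lies on all three lines and they are concurrent.

Yes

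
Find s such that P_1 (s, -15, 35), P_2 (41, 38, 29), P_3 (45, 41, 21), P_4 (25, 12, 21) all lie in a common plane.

The points are coplanar iff P_1P_2 · (P_1P_3 × P_1P_4) = 0.
Expanding, this is linear in s: (232)s + (-696) = 0.
So s = 3.

3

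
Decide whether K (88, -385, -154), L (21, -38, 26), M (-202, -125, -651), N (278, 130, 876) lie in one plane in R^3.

No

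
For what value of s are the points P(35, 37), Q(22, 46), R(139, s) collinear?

-35

The three points are collinear iff det[PQ; PR] = 0.
This determinant is linear in s: (-13)s + (-455) = 0, so s = -35.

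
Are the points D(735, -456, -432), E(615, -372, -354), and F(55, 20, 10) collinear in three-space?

DE = (-120, 84, 78), DF = (-680, 476, 442).
DE × DF = (0, 0, 0).
The cross product vanishes, so the three points are collinear.

Yes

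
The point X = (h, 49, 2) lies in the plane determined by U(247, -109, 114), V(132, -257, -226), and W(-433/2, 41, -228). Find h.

Coplanarity requires UV · (UW × UX) = 0.
UV = (-115, -148, -340), UW = (-927/2, 150, -342); the triple product is linear in h with coefficient 101616 and constant term 3200904.
Setting it to zero: h = -63/2.

-63/2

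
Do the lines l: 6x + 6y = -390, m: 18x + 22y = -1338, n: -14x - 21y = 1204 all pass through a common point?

Yes

Intersecting l and m: solving the 2×2 system gives (x, y) = (-23, -42).
Substitute into n: (-14)(-23) + (-21)(-42) = 1204.
This equals 1204, so (-23, -42) lies on all three lines and they are concurrent.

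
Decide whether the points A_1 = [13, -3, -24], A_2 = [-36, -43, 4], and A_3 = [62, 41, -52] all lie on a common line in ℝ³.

No

A_1A_2 = (-49, -40, 28), A_1A_3 = (49, 44, -28).
Comparing components 2 and 3: (-40)(-28) − (28)(44) = -112 ≠ 0, so A_1A_2 and A_1A_3 are not parallel and the points are not collinear.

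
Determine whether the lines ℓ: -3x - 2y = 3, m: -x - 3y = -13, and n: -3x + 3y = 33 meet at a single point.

Intersecting ℓ and m: solving the 2×2 system gives (x, y) = (-5, 6).
Substitute into n: (-3)(-5) + (3)(6) = 33.
This equals 33, so (-5, 6) lies on all three lines and they are concurrent.

Yes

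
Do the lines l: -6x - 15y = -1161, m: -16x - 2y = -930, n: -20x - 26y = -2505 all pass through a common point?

Lines aᵢx + bᵢy = cᵢ with pairwise distinct directions are concurrent exactly when det[aᵢ bᵢ cᵢ] = 0.
Here the determinant is 684.
Nonzero, so no common point exists.

No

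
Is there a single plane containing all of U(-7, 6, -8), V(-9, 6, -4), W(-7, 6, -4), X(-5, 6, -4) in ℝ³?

Yes

The four points are coplanar iff the 3×3 determinant with rows UV, UW, UX is zero.
Rows: (-2, 0, 4), (0, 0, 4), (2, 0, 4).
Expanding along the first row: (-2)(0) − (0)(-8) + (4)(0) = 0.
Zero determinant ⇒ coplanar.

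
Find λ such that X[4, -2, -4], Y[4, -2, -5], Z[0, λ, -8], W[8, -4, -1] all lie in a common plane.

0

The points are coplanar iff XY · (XZ × XW) = 0.
Expanding, this is linear in λ: (4)λ + (0) = 0.
So λ = 0.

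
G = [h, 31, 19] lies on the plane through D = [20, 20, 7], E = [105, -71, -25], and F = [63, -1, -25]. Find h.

A normal to the plane is n = DE × DF = (2240, 1344, 2128).
G lies in the plane iff n · DG = 0.
This gives (2240)h + (-4480) = 0, so h = 2.

2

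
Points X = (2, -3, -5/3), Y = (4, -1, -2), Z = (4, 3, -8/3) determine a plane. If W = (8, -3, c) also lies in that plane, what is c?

-5/3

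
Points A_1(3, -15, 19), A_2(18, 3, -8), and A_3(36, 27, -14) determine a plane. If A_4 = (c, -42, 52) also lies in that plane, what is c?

The plane through A_1, A_2, A_3 has equation 540x − 396y + 36z = 8244.
Substituting A_4: (540)c + (18504) = 8244, so c = -19.

-19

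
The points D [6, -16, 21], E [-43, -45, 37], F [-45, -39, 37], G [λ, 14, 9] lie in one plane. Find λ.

40

Coplanarity ⇔ det[DE; DF; DG] = 0.
Expanding, this is linear in λ: (-96)λ + (3840) = 0.
So λ = 40.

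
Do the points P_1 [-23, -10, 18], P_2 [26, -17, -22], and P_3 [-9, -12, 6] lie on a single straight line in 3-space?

P_1P_2 = (49, -7, -40), P_1P_3 = (14, -2, -12).
Comparing components 2 and 3: (-7)(-12) − (-40)(-2) = 4 ≠ 0, so P_1P_2 and P_1P_3 are not parallel and the points are not collinear.

No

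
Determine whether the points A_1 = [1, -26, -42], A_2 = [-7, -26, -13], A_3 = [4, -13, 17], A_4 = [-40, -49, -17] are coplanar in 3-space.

Yes

A normal to the plane through A_1, A_2, A_3 is n = A_1A_2 × A_1A_3 = (-377, 559, -104).
The plane has equation n·P = -10543. For A_4: n·A_4 = -10543.
Equal, so A_4 lies in the plane and all four are coplanar.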